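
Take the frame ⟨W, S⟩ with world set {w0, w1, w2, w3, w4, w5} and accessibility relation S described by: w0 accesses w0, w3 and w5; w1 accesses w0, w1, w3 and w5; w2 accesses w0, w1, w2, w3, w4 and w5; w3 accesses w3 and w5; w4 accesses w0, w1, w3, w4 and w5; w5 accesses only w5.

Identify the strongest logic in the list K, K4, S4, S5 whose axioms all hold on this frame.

Transitive (axiom 4): yes — every two-step S-path is closed by a direct edge.
Reflexive (axiom T): yes — every world is S-related to itself.
Euclidean (axiom 5): no — w0 S w5 and w0 S w3, but not w5 S w3.
So F validates K, K4, S4; S5 would additionally require S to be Euclidean. The strongest is S4.

S4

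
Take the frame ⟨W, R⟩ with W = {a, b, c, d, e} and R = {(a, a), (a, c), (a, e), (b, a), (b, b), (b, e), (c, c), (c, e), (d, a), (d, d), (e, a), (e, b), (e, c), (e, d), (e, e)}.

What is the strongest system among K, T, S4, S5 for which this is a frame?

T

Reflexive (axiom T): yes — every world is R-related to itself.
Transitive (axiom 4): no — a R e and e R b, but not a R b.
Euclidean (axiom 5): no — e R a and e R b, but not a R b.
So F validates K, T; S4 would additionally require R to be transitive. The strongest is T.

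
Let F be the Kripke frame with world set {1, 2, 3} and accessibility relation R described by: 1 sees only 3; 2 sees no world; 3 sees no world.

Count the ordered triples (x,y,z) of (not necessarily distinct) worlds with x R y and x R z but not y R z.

1

Enumerating: (1,3,3).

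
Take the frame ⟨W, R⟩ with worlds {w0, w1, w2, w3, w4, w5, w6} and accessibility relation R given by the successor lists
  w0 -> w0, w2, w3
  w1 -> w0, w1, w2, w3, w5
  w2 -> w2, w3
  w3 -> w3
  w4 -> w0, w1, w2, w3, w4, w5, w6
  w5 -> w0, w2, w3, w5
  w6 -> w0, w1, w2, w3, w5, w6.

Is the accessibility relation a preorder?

Yes

Reflexive: yes — every world is R-related to itself.
Transitive: yes — every two-step R-path is closed by a direct edge.
So R is a preorder.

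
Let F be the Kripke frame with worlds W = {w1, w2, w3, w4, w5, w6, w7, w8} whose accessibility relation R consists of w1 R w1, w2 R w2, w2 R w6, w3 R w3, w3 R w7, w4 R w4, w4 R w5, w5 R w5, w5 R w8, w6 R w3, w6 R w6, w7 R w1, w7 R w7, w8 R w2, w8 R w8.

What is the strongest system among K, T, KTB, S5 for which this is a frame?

Reflexive (axiom T): yes — every world is R-related to itself.
Symmetric (axiom B): no — w2 R w6 but not w6 R w2.
Euclidean (axiom 5): no — w2 R w6 and w2 R w2, but not w6 R w2.
So F validates K, T; KTB would additionally require R to be symmetric. The strongest is T.

T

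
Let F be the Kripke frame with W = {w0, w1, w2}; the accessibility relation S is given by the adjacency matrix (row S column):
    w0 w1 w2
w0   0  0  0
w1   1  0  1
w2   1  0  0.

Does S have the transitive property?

Yes

Transitive: yes — every two-step S-path is closed by a direct edge.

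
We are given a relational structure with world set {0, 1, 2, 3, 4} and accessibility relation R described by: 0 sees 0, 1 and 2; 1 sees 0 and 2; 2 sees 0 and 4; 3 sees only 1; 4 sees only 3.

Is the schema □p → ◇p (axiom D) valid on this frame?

Yes

The schema D characterises exactly the serial frames.
Serial: yes — every world has a successor (e.g. 0 R 0).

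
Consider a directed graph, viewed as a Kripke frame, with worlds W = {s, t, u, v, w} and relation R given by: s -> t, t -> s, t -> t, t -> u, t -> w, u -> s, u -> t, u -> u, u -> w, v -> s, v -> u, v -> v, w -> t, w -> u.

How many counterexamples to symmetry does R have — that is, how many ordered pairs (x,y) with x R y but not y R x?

3

Enumerating: (u,s), (v,s), (v,u).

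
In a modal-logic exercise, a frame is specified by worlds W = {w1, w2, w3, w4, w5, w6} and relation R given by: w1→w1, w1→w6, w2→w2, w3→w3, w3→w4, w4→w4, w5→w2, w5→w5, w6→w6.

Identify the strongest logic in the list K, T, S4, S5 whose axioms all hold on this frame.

Reflexive (axiom T): yes — every world is R-related to itself.
Transitive (axiom 4): yes — every two-step R-path is closed by a direct edge.
Euclidean (axiom 5): no — w1 R w6 and w1 R w1, but not w6 R w1.
So F validates K, T, S4; S5 would additionally require R to be Euclidean. The strongest is S4.

S4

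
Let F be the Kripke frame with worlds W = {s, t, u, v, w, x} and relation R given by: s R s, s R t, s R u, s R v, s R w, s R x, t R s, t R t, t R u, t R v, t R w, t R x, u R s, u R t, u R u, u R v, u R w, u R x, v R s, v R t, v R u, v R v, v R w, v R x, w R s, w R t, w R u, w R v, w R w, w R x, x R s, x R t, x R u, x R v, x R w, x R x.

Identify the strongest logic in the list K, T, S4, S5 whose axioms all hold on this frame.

S5

Reflexive (axiom T): yes — every world is R-related to itself.
Transitive (axiom 4): yes — every two-step R-path is closed by a direct edge.
Euclidean (axiom 5): yes — any two successors of a common world are R-related.
So F validates K, T, S4, S5. The strongest is S5.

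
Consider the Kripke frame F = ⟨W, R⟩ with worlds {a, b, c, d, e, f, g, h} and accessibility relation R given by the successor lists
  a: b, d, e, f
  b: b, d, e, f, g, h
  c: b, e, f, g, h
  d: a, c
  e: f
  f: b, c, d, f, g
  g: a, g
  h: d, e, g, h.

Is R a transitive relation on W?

Transitive: no — a R b and b R g, but not a R g.

No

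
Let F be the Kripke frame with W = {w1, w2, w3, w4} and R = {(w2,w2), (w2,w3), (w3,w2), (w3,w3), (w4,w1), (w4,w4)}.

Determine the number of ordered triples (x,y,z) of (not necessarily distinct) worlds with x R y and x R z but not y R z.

Enumerating: (w4,w1,w1), (w4,w1,w4).

2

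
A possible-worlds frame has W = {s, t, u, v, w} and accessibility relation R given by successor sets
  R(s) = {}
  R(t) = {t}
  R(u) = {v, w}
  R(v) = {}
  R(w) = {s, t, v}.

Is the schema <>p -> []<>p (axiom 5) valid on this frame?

No

By correspondence theory, 5 is valid on a frame iff R is Euclidean.
Euclidean: no — u R v and u R w, but not v R w.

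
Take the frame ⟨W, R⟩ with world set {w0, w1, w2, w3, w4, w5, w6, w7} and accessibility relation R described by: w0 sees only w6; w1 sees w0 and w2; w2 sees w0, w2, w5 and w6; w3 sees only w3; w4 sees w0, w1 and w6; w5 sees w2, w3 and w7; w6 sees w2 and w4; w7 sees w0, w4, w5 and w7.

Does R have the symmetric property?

Symmetric: no — w0 R w6 but not w6 R w0.

No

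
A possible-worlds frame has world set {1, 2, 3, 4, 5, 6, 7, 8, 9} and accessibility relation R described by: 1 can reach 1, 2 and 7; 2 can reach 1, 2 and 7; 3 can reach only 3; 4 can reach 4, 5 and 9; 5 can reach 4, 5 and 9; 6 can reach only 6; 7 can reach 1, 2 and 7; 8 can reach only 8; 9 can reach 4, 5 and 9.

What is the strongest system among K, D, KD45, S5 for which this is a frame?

Serial (axiom D): yes — every world has a successor (e.g. 1 R 1).
Euclidean (axiom 5): yes — any two successors of a common world are R-related.
Transitive (axiom 4): yes — every two-step R-path is closed by a direct edge.
Reflexive (axiom T): yes — every world is R-related to itself.
So F validates K, D, KD45, S5. The strongest is S5.

S5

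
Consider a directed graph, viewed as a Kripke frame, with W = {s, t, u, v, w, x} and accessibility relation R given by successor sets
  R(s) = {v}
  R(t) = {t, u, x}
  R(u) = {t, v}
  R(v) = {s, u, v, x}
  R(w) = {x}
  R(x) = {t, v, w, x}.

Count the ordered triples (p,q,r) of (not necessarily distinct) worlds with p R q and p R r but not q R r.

20

Enumerating: (t,u,u), (t,u,x), (t,x,u), (u,t,v), (u,v,t), (v,s,s), (v,s,u), (v,s,x), (v,u,s), (v,u,u), (v,u,x), (v,x,s), … and 8 more.
Total: 20.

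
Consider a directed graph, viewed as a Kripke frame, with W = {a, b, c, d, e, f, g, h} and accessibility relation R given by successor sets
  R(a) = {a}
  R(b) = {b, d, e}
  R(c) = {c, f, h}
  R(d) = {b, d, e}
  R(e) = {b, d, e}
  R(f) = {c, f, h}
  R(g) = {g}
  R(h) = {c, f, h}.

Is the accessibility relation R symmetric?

Yes

Symmetric: yes — every pair in R has its reverse in R.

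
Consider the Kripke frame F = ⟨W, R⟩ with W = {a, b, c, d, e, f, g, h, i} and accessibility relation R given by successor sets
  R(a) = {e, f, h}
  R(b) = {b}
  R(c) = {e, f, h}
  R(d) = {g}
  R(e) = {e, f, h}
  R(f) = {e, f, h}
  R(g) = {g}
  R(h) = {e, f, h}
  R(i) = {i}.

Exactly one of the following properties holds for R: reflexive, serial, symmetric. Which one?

Reflexive: no — a is not related to itself.
Serial: yes — every world has a successor (e.g. a R e).
Symmetric: no — a R e but not e R a.
Only serial holds.

serial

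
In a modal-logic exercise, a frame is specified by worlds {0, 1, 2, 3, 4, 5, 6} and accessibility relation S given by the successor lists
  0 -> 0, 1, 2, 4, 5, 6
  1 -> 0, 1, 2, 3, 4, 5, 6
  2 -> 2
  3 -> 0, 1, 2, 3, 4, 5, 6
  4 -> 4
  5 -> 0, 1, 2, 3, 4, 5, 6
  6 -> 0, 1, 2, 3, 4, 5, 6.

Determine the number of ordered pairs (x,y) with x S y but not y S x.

Enumerating: (0,2), (0,4), (1,2), (1,4), (3,0), (3,2), (3,4), (5,2), (5,4), (6,2), (6,4).

11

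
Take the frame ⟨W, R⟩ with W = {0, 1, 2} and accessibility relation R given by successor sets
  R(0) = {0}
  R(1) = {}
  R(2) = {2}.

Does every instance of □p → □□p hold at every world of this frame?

Axiom 4 corresponds to the accessibility relation being transitive.
Transitive: yes — every two-step R-path is closed by a direct edge.

Yes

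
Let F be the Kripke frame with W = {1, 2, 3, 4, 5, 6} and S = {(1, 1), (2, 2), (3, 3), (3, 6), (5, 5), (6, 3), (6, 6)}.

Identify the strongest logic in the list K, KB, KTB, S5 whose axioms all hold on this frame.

KB

Symmetric (axiom B): yes — every pair in S has its reverse in S.
Reflexive (axiom T): no — 4 is not related to itself.
Euclidean (axiom 5): yes — any two successors of a common world are S-related.
So F validates K, KB; KTB would additionally require S to be reflexive. The strongest is KB.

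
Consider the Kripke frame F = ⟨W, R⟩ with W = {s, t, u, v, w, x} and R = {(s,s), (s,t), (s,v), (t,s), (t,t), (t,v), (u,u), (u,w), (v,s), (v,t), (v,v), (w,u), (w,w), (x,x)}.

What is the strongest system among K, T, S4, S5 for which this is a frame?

Reflexive (axiom T): yes — every world is R-related to itself.
Transitive (axiom 4): yes — every two-step R-path is closed by a direct edge.
Euclidean (axiom 5): yes — any two successors of a common world are R-related.
So F validates K, T, S4, S5. The strongest is S5.

S5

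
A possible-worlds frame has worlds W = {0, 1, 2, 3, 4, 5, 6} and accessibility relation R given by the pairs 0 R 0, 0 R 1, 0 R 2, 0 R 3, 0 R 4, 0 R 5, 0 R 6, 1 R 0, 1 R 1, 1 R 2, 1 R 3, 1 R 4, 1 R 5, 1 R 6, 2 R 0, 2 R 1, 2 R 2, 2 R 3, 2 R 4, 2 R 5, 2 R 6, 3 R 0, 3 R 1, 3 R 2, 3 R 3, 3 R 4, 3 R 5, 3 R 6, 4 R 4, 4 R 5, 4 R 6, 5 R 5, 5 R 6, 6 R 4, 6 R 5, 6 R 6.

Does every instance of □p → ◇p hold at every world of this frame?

The schema D characterises exactly the serial frames.
Serial: yes — every world has a successor (e.g. 0 R 0).

Yes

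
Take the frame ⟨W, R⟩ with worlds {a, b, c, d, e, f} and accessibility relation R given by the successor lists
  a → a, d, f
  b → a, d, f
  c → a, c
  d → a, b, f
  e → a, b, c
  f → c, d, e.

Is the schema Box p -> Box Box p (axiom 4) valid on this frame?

By correspondence theory, 4 is valid on a frame iff R is transitive.
Transitive: no — a R d and d R b, but not a R b.

No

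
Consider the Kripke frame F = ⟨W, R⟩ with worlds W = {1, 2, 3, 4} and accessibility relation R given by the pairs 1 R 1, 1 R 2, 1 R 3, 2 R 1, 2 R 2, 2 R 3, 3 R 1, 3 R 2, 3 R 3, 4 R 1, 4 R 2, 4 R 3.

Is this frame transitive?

Transitive: yes — every two-step R-path is closed by a direct edge.

Yes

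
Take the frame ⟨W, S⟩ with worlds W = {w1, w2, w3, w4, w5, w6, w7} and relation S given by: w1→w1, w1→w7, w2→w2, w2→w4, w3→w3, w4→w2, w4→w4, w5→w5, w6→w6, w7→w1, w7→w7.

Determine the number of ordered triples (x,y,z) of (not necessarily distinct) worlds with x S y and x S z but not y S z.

0

S is Euclidean; there are no such tuples.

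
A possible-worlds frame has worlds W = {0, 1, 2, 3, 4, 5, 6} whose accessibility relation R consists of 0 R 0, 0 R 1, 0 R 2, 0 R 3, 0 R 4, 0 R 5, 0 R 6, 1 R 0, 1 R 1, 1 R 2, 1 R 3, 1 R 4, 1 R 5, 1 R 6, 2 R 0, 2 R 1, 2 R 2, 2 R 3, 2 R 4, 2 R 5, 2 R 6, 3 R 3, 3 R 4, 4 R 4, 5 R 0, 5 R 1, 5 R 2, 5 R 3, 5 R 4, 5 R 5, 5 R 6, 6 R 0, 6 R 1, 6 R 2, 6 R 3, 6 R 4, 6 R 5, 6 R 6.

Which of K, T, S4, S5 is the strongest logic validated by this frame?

Reflexive (axiom T): yes — every world is R-related to itself.
Transitive (axiom 4): yes — every two-step R-path is closed by a direct edge.
Euclidean (axiom 5): no — 0 R 3 and 0 R 1, but not 3 R 1.
So F validates K, T, S4; S5 would additionally require R to be Euclidean. The strongest is S4.

S4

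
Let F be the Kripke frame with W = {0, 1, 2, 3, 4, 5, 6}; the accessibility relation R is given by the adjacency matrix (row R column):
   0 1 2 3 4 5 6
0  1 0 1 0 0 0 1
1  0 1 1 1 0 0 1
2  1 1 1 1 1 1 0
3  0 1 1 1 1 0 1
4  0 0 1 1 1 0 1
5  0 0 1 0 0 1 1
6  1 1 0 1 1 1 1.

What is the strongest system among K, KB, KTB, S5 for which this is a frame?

Symmetric (axiom B): yes — every pair in R has its reverse in R.
Reflexive (axiom T): yes — every world is R-related to itself.
Euclidean (axiom 5): no — 0 R 2 and 0 R 6, but not 2 R 6.
So F validates K, KB, KTB; S5 would additionally require R to be Euclidean. The strongest is KTB.

KTB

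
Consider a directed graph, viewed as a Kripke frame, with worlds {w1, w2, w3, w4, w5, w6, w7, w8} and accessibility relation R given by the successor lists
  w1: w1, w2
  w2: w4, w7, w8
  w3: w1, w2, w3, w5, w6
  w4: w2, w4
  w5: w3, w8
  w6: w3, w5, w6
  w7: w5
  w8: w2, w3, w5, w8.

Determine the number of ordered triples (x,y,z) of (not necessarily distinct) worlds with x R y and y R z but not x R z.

29

Enumerating: (w1,w2,w4), (w1,w2,w7), (w1,w2,w8), (w2,w4,w2), (w2,w7,w5), (w2,w8,w2), (w2,w8,w3), (w2,w8,w5), (w3,w2,w4), (w3,w2,w7), (w3,w2,w8), (w3,w5,w8), … and 17 more.
Total: 29.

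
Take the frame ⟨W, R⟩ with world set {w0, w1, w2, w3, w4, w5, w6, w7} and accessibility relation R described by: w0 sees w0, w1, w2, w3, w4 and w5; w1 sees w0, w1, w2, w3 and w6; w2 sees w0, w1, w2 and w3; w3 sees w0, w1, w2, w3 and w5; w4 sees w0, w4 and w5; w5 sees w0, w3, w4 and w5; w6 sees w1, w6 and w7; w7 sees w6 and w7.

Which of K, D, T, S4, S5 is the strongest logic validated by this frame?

Serial (axiom D): yes — every world has a successor (e.g. w0 R w0).
Reflexive (axiom T): yes — every world is R-related to itself.
Transitive (axiom 4): no — w0 R w1 and w1 R w6, but not w0 R w6.
Euclidean (axiom 5): no — w0 R w1 and w0 R w4, but not w1 R w4.
So F validates K, D, T; S4 would additionally require R to be transitive. The strongest is T.

T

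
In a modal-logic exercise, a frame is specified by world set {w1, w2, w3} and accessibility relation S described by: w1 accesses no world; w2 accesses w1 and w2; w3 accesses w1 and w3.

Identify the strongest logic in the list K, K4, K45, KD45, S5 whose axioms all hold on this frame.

Transitive (axiom 4): yes — every two-step S-path is closed by a direct edge.
Euclidean (axiom 5): no — w2 S w1 and w2 S w1, but not w1 S w1.
Serial (axiom D): no — w1 has no S-successor.
Reflexive (axiom T): no — w1 is not related to itself.
So F validates K, K4; K45 would additionally require S to be Euclidean. The strongest is K4.

K4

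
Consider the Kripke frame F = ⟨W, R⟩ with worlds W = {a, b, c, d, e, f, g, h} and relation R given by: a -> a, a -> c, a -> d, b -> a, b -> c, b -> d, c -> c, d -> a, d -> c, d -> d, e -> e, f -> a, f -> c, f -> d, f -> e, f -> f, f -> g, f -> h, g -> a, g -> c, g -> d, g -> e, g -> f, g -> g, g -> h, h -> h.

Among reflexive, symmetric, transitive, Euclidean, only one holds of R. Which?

transitive

Reflexive: no — b is not related to itself.
Symmetric: no — a R c but not c R a.
Transitive: yes — every two-step R-path is closed by a direct edge.
Euclidean: no — a R c and a R d, but not c R d.
Only transitive holds.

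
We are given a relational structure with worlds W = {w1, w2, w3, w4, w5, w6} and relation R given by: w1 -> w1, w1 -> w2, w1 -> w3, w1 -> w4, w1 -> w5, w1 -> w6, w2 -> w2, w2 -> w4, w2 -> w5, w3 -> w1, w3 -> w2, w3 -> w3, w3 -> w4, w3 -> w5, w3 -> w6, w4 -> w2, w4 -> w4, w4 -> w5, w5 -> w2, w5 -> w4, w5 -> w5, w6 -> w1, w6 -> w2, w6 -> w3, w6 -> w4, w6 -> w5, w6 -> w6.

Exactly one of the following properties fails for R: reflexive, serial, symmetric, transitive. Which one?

Reflexive: yes — every world is R-related to itself.
Serial: yes — every world has a successor (e.g. w1 R w1).
Symmetric: no — w1 R w2 but not w2 R w1.
Transitive: yes — every two-step R-path is closed by a direct edge.
Only symmetric fails.

symmetric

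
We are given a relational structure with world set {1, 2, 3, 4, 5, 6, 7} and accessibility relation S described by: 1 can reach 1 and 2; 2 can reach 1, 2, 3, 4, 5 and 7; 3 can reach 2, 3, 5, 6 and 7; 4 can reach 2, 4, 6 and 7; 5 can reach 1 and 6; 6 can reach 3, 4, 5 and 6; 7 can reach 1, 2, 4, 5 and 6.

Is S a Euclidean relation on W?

Euclidean: no — 2 S 1 and 2 S 3, but not 1 S 3.

No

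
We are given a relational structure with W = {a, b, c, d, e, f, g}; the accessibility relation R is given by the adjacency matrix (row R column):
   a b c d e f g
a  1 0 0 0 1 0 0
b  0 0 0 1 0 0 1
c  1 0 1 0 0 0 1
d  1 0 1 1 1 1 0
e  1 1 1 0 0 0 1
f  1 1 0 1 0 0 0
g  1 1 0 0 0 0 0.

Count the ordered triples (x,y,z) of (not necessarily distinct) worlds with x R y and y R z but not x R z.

25

Enumerating: (a,e,b), (a,e,c), (a,e,g), (b,d,a), (b,d,c), (b,d,e), (b,d,f), (b,g,a), (b,g,b), (c,a,e), (c,g,b), (d,c,g), … and 13 more.
Total: 25.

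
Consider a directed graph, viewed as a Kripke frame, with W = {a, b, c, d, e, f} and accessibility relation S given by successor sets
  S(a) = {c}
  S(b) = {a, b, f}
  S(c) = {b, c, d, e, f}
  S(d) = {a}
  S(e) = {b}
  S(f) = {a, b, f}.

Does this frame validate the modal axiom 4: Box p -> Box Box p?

No

Axiom 4 corresponds to the accessibility relation being transitive.
Transitive: no — a S c and c S b, but not a S b.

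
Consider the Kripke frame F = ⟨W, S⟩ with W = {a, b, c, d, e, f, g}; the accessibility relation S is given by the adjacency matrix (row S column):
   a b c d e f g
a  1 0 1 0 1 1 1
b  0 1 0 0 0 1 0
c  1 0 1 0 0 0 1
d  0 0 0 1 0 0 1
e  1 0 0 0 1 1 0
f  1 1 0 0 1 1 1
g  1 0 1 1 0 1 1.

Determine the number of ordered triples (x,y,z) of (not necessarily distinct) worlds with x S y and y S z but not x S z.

Enumerating: (a,f,b), (a,g,d), (b,f,a), (b,f,e), (b,f,g), (c,a,e), (c,a,f), (c,g,d), (c,g,f), (d,g,a), (d,g,c), (d,g,f), … and 10 more.
Total: 22.

22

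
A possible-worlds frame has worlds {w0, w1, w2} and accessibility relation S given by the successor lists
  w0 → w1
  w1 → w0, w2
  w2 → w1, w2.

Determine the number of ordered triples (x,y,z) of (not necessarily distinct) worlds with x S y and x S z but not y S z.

Enumerating: (w0,w1,w1), (w1,w0,w0), (w1,w0,w2), (w1,w2,w0), (w2,w1,w1).

5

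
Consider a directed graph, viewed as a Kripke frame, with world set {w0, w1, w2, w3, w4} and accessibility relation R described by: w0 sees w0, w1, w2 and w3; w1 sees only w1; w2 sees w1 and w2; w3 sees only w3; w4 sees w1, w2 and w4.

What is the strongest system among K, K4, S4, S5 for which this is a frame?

Transitive (axiom 4): yes — every two-step R-path is closed by a direct edge.
Reflexive (axiom T): yes — every world is R-related to itself.
Euclidean (axiom 5): no — w0 R w1 and w0 R w2, but not w1 R w2.
So F validates K, K4, S4; S5 would additionally require R to be Euclidean. The strongest is S4.

S4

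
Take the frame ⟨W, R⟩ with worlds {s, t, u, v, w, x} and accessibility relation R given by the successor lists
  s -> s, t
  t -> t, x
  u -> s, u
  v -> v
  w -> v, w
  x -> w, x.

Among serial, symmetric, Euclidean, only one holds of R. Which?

serial

Serial: yes — every world has a successor (e.g. s R s).
Symmetric: no — s R t but not t R s.
Euclidean: no — s R t and s R s, but not t R s.
Only serial holds.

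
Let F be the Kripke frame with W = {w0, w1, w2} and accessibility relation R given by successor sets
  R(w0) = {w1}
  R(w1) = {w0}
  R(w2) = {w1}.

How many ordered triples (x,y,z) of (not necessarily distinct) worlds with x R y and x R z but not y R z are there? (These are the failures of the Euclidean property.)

Enumerating: (w0,w1,w1), (w1,w0,w0), (w2,w1,w1).

3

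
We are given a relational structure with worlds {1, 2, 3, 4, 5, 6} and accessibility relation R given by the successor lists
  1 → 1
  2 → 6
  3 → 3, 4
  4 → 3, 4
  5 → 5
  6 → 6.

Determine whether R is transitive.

Yes

Transitive: yes — every two-step R-path is closed by a direct edge.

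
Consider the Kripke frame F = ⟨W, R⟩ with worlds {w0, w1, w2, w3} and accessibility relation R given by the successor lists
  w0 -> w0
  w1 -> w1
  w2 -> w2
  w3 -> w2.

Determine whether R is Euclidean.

Yes

Euclidean: yes — any two successors of a common world are R-related.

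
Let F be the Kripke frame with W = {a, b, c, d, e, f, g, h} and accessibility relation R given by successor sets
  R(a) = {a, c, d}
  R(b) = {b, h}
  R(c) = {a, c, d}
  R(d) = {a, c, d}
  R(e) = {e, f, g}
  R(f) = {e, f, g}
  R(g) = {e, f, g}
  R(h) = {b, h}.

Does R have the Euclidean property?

Yes

Euclidean: yes — any two successors of a common world are R-related.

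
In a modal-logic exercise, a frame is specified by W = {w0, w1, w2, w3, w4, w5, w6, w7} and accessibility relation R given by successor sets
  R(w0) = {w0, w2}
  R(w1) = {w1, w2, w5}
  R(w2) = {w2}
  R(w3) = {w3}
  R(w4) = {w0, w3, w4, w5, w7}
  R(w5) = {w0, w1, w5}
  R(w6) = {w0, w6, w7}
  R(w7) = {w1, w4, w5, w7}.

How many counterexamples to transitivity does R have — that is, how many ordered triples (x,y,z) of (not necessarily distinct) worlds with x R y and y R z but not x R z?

Enumerating: (w1,w5,w0), (w4,w0,w2), (w4,w5,w1), (w4,w7,w1), (w5,w0,w2), (w5,w1,w2), (w6,w0,w2), (w6,w7,w1), (w6,w7,w4), (w6,w7,w5), (w7,w1,w2), (w7,w4,w0), (w7,w4,w3), (w7,w5,w0).

14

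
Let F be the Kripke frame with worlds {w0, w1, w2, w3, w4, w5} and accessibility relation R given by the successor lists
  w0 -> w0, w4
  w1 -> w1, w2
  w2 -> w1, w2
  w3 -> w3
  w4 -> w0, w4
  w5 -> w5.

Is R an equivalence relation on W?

Reflexive: yes — every world is R-related to itself.
Symmetric: yes — every pair in R has its reverse in R.
Transitive: yes — every two-step R-path is closed by a direct edge.
So R is an equivalence relation.

Yes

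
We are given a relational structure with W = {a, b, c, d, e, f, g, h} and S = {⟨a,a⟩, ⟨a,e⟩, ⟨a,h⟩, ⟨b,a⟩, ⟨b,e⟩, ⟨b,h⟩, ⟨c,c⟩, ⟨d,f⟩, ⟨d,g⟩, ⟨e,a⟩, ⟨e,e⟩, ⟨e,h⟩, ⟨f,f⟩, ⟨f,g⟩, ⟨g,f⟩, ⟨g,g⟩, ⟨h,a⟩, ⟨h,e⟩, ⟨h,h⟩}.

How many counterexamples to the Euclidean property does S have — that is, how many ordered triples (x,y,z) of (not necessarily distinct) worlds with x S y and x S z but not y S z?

0

S is Euclidean; there are no such tuples.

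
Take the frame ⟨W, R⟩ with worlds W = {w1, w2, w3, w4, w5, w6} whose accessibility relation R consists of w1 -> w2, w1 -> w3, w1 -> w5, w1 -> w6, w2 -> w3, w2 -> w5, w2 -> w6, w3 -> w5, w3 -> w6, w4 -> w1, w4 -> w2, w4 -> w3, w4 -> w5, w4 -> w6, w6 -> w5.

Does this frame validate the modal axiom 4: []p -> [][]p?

The schema 4 characterises exactly the transitive frames.
Transitive: yes — every two-step R-path is closed by a direct edge.

Yes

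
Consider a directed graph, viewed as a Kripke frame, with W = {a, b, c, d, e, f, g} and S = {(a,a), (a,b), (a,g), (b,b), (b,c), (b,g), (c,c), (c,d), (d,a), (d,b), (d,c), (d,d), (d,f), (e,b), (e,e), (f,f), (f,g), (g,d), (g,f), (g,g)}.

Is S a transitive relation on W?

Transitive: no — a S b and b S c, but not a S c.

No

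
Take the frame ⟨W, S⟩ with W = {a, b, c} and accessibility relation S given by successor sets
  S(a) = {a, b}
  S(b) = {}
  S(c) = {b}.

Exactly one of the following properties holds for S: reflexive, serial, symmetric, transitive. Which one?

transitive

Reflexive: no — b is not related to itself.
Serial: no — b has no S-successor.
Symmetric: no — a S b but not b S a.
Transitive: yes — every two-step S-path is closed by a direct edge.
Only transitive holds.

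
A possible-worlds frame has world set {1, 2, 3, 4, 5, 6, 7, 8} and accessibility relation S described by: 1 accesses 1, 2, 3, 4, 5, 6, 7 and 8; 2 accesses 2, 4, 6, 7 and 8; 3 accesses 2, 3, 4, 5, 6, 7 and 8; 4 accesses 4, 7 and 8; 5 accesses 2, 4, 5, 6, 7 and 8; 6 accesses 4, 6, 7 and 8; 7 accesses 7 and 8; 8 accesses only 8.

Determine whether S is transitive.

Transitive: yes — every two-step S-path is closed by a direct edge.

Yes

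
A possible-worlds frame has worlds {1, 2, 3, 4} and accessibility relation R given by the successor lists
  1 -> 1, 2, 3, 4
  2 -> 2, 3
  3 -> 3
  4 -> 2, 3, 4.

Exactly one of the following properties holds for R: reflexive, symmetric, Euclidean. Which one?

Reflexive: yes — every world is R-related to itself.
Symmetric: no — 1 R 2 but not 2 R 1.
Euclidean: no — 1 R 2 and 1 R 4, but not 2 R 4.
Only reflexive holds.

reflexive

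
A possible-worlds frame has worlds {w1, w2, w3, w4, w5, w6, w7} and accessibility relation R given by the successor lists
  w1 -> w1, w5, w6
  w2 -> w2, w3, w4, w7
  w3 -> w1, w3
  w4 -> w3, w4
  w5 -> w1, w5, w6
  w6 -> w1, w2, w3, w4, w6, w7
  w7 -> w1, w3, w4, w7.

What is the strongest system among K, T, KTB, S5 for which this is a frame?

Reflexive (axiom T): yes — every world is R-related to itself.
Symmetric (axiom B): no — w2 R w3 but not w3 R w2.
Euclidean (axiom 5): no — w1 R w6 and w1 R w5, but not w6 R w5.
So F validates K, T; KTB would additionally require R to be symmetric. The strongest is T.

T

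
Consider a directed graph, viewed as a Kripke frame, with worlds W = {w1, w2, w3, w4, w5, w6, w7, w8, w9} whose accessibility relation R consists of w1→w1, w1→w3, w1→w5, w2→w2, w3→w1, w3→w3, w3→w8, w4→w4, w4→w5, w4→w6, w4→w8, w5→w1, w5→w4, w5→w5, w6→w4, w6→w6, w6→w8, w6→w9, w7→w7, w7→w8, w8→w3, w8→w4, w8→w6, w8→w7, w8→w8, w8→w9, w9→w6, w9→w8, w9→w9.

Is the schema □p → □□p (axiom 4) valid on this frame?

Axiom 4 corresponds to the accessibility relation being transitive.
Transitive: no — w1 R w3 and w3 R w8, but not w1 R w8.

No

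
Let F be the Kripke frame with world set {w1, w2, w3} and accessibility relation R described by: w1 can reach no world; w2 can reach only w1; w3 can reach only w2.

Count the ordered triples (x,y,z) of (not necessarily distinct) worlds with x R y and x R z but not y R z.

2

Enumerating: (w2,w1,w1), (w3,w2,w2).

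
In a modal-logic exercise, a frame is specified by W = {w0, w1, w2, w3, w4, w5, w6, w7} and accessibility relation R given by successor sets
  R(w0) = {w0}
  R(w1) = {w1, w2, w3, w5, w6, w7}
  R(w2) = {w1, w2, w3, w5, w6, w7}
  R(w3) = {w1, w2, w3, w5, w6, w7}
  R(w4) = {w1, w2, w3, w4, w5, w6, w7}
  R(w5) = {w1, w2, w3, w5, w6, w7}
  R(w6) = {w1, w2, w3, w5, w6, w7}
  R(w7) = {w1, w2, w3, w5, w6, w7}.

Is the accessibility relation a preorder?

Yes

Reflexive: yes — every world is R-related to itself.
Transitive: yes — every two-step R-path is closed by a direct edge.
So R is a preorder.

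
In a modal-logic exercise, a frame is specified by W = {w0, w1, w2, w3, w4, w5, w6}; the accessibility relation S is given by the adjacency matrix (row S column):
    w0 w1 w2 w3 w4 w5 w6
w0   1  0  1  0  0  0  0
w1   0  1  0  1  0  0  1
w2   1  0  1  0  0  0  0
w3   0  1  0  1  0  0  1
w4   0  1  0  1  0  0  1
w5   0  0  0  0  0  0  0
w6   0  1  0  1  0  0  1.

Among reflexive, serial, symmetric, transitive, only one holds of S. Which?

Reflexive: no — w4 is not related to itself.
Serial: no — w5 has no S-successor.
Symmetric: no — w4 S w1 but not w1 S w4.
Transitive: yes — every two-step S-path is closed by a direct edge.
Only transitive holds.

transitive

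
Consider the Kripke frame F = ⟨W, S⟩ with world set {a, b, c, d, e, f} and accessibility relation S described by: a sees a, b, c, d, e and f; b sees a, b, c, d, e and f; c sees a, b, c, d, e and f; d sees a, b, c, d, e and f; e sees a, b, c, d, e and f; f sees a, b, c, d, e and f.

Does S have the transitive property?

Transitive: yes — every two-step S-path is closed by a direct edge.

Yes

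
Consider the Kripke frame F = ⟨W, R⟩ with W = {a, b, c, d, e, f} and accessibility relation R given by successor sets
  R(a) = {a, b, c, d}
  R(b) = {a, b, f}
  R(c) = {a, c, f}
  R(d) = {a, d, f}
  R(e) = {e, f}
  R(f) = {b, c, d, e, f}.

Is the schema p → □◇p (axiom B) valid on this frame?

Yes

By correspondence theory, B is valid on a frame iff R is symmetric.
Symmetric: yes — every pair in R has its reverse in R.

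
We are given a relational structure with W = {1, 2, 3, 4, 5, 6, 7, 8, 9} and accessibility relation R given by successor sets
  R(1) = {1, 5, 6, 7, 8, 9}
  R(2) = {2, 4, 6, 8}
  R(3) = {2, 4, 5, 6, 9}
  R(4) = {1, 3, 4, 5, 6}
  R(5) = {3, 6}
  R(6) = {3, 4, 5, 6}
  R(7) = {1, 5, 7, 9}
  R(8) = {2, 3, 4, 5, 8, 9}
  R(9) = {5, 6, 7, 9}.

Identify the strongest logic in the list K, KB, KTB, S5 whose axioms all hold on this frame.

K

Symmetric (axiom B): no — 1 R 5 but not 5 R 1.
Reflexive (axiom T): no — 3 is not related to itself.
Euclidean (axiom 5): no — 1 R 5 and 1 R 7, but not 5 R 7.
So F validates K; KB would additionally require R to be symmetric. The strongest is K.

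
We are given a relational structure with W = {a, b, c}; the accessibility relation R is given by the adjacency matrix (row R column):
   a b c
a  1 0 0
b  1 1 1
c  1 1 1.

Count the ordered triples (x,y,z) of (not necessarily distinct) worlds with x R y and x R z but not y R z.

4

Enumerating: (b,a,b), (b,a,c), (c,a,b), (c,a,c).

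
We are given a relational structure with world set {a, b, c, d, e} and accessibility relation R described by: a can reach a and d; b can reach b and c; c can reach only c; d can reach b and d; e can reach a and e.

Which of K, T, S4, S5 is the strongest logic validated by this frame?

Reflexive (axiom T): yes — every world is R-related to itself.
Transitive (axiom 4): no — a R d and d R b, but not a R b.
Euclidean (axiom 5): no — a R d and a R a, but not d R a.
So F validates K, T; S4 would additionally require R to be transitive. The strongest is T.

T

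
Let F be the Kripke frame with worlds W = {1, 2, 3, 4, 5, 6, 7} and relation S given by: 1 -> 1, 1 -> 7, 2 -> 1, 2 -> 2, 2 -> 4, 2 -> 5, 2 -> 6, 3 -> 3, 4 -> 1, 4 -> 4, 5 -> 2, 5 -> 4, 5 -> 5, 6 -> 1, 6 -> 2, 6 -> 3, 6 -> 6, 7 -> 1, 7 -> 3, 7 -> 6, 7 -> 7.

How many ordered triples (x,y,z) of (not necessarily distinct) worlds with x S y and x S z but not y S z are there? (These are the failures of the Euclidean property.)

Enumerating: (2,1,2), (2,1,4), (2,1,5), (2,1,6), (2,4,2), (2,4,5), (2,4,6), (2,5,1), (2,5,6), (2,6,4), (2,6,5), (4,1,4), … and 15 more.
Total: 27.

27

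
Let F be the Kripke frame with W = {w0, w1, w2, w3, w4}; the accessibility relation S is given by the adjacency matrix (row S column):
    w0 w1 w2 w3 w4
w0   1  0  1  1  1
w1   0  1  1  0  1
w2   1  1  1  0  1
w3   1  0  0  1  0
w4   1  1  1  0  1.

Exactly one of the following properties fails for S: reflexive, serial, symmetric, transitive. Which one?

Reflexive: yes — every world is S-related to itself.
Serial: yes — every world has a successor (e.g. w0 S w0).
Symmetric: yes — every pair in S has its reverse in S.
Transitive: no — w0 S w2 and w2 S w1, but not w0 S w1.
Only transitive fails.

transitive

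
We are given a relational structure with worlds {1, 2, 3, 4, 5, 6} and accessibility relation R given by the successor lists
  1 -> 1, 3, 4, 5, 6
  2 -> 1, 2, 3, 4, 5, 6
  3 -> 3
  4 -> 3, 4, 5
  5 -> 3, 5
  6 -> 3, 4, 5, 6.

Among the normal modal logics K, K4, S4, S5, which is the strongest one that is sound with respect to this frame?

S4

Transitive (axiom 4): yes — every two-step R-path is closed by a direct edge.
Reflexive (axiom T): yes — every world is R-related to itself.
Euclidean (axiom 5): no — 1 R 3 and 1 R 4, but not 3 R 4.
So F validates K, K4, S4; S5 would additionally require R to be Euclidean. The strongest is S4.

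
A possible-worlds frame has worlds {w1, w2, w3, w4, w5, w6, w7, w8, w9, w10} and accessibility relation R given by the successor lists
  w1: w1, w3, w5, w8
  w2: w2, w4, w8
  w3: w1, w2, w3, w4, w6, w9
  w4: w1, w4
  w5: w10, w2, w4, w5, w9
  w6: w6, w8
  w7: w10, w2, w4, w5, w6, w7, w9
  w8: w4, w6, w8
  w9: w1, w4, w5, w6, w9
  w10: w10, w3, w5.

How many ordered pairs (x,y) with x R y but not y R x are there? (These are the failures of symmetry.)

22

Enumerating: (w1,w5), (w1,w8), (w10,w3), (w2,w4), (w2,w8), (w3,w2), (w3,w4), (w3,w6), (w3,w9), (w4,w1), (w5,w2), (w5,w4), … and 10 more.
Total: 22.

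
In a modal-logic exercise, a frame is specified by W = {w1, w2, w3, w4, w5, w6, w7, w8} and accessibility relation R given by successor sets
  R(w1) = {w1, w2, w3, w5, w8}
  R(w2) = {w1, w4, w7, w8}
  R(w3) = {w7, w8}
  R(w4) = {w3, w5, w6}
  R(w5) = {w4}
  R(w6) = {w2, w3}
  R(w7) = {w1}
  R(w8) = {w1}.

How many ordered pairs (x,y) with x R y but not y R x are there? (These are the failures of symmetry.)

Enumerating: (w1,w3), (w1,w5), (w2,w4), (w2,w7), (w2,w8), (w3,w7), (w3,w8), (w4,w3), (w4,w6), (w6,w2), (w6,w3), (w7,w1).

12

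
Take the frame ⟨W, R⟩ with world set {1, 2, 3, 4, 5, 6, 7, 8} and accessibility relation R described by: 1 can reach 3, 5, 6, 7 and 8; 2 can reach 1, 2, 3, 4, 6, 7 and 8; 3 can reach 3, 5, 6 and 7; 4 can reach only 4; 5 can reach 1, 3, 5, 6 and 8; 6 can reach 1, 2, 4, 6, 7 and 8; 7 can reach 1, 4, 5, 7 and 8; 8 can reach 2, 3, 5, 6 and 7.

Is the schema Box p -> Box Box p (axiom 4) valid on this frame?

No

By correspondence theory, 4 is valid on a frame iff R is transitive.
Transitive: no — 1 R 6 and 6 R 2, but not 1 R 2.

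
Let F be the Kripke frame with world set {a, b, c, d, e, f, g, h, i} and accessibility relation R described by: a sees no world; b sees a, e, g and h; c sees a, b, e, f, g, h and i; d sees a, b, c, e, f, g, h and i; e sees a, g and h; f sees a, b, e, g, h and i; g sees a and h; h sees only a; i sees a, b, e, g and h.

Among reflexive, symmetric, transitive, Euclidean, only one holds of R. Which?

Reflexive: no — a is not related to itself.
Symmetric: no — b R a but not a R b.
Transitive: yes — every two-step R-path is closed by a direct edge.
Euclidean: no — b R a and b R e, but not a R e.
Only transitive holds.

transitive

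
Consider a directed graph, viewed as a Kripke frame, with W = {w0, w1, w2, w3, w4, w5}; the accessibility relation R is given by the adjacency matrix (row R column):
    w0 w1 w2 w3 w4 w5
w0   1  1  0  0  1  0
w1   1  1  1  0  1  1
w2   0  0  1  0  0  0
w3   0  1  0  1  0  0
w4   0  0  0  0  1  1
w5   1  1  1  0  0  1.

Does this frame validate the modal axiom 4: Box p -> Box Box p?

Axiom 4 corresponds to the accessibility relation being transitive.
Transitive: no — w0 R w1 and w1 R w2, but not w0 R w2.

No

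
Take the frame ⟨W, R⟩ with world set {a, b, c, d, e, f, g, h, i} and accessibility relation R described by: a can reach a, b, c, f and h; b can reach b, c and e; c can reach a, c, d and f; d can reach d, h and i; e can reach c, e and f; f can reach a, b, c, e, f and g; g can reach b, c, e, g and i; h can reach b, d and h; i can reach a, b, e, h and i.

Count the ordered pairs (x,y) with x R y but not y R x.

Enumerating: (a,b), (a,h), (b,c), (b,e), (c,d), (d,i), (e,c), (f,b), (f,g), (g,b), (g,c), (g,e), (g,i), (h,b), (i,a), (i,b), (i,e), (i,h).

18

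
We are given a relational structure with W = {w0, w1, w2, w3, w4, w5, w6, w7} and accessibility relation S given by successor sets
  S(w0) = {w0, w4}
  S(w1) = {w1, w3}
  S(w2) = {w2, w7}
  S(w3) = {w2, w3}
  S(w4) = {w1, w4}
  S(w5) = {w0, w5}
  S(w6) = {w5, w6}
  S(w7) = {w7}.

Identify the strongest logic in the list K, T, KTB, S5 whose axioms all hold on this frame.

Reflexive (axiom T): yes — every world is S-related to itself.
Symmetric (axiom B): no — w0 S w4 but not w4 S w0.
Euclidean (axiom 5): no — w0 S w4 and w0 S w0, but not w4 S w0.
So F validates K, T; KTB would additionally require S to be symmetric. The strongest is T.

T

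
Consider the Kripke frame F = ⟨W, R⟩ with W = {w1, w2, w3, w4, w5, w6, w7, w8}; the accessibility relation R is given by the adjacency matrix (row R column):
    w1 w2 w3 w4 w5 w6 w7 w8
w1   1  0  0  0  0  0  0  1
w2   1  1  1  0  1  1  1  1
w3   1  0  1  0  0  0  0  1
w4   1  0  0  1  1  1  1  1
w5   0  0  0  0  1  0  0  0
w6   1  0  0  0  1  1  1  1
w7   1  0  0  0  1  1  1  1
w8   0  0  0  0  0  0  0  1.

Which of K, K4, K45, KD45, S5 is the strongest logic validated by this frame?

K4

Transitive (axiom 4): yes — every two-step R-path is closed by a direct edge.
Euclidean (axiom 5): no — w2 R w1 and w2 R w3, but not w1 R w3.
Serial (axiom D): yes — every world has a successor (e.g. w1 R w1).
Reflexive (axiom T): yes — every world is R-related to itself.
So F validates K, K4; K45 would additionally require R to be Euclidean. The strongest is K4.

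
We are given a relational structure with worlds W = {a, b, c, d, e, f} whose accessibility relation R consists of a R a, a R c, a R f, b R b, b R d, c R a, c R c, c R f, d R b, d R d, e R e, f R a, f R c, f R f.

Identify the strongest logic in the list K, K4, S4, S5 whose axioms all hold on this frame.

Transitive (axiom 4): yes — every two-step R-path is closed by a direct edge.
Reflexive (axiom T): yes — every world is R-related to itself.
Euclidean (axiom 5): yes — any two successors of a common world are R-related.
So F validates K, K4, S4, S5. The strongest is S5.

S5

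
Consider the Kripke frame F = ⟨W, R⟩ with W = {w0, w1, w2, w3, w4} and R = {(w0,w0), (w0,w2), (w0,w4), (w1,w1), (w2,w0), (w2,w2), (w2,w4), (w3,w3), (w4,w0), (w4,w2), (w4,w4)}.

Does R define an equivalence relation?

Yes

Reflexive: yes — every world is R-related to itself.
Symmetric: yes — every pair in R has its reverse in R.
Transitive: yes — every two-step R-path is closed by a direct edge.
So R is an equivalence relation.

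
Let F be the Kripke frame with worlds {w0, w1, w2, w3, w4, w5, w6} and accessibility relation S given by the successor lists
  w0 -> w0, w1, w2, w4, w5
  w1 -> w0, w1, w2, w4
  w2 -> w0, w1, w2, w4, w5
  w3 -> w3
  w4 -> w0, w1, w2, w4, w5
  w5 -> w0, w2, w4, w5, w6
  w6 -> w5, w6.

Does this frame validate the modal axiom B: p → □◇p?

By correspondence theory, B is valid on a frame iff S is symmetric.
Symmetric: yes — every pair in S has its reverse in S.

Yes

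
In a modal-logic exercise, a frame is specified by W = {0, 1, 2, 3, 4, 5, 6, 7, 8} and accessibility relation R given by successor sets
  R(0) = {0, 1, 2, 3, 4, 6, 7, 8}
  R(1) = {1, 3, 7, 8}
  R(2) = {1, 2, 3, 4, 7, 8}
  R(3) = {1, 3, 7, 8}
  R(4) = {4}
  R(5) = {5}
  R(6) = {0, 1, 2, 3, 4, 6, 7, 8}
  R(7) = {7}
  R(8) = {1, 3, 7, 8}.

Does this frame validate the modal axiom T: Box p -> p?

Yes

By correspondence theory, T is valid on a frame iff R is reflexive.
Reflexive: yes — every world is R-related to itself.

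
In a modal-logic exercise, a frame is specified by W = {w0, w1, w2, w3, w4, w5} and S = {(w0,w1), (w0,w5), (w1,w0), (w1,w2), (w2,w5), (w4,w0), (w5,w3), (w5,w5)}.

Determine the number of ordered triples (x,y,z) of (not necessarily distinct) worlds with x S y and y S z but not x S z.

9

Enumerating: (w0,w1,w0), (w0,w1,w2), (w0,w5,w3), (w1,w0,w1), (w1,w0,w5), (w1,w2,w5), (w2,w5,w3), (w4,w0,w1), (w4,w0,w5).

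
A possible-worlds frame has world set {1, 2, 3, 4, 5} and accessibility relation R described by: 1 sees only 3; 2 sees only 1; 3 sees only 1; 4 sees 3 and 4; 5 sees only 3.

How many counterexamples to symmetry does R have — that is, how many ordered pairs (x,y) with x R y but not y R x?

3

Enumerating: (2,1), (4,3), (5,3).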